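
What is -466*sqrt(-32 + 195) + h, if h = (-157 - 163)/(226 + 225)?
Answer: -320/451 - 466*sqrt(163) ≈ -5950.2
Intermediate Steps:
h = -320/451 ≈ -0.70953
-466*sqrt(-32 + 195) + h = -466*sqrt(-32 + 195) - 320/451 = -466*sqrt(163) - 320/451 = -320/451 - 466*sqrt(163)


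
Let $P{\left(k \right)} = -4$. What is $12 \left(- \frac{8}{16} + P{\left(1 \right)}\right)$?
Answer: $-54$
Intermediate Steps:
$12 \left(- \frac{8}{16} + P{\left(1 \right)}\right) = 12 \left(- \frac{8}{16} - 4\right) = 12 \left(\left(-8\right) \frac{1}{16} - 4\right) = 12 \left(- \frac{1}{2} - 4\right) = 12 \left(- \frac{9}{2}\right) = -54$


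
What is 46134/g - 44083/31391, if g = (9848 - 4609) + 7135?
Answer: 451354676/194216117 ≈ 2.3240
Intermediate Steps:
g = 12374 (g = 5239 + 7135 = 12374)
46134/g - 44083/31391 = 46134/12374 - 44083/31391 = 46134*(1/12374) - 44083*1/31391 = 23067/6187 - 44083/31391 = 451354676/194216117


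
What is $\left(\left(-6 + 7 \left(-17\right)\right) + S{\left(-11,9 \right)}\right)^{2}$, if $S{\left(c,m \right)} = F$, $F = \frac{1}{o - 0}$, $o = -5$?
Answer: $\frac{391876}{25} \approx 15675.0$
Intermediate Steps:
$F = - \frac{1}{5}$ ($F = \frac{1}{-5 - 0} = \frac{1}{-5 + \left(-2 + 2\right)} = \frac{1}{-5 + 0} = \frac{1}{-5} = - \frac{1}{5} \approx -0.2$)
$S{\left(c,m \right)} = - \frac{1}{5}$
$\left(\left(-6 + 7 \left(-17\right)\right) + S{\left(-11,9 \right)}\right)^{2} = \left(\left(-6 + 7 \left(-17\right)\right) - \frac{1}{5}\right)^{2} = \left(\left(-6 - 119\right) - \frac{1}{5}\right)^{2} = \left(-125 - \frac{1}{5}\right)^{2} = \left(- \frac{626}{5}\right)^{2} = \frac{391876}{25}$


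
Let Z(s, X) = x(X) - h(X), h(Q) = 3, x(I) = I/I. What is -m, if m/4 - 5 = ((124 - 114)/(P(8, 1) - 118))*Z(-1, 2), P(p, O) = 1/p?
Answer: -19500/943 ≈ -20.679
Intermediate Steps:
x(I) = 1
Z(s, X) = -2 (Z(s, X) = 1 - 1*3 = 1 - 3 = -2)
m = 19500/943 (m = 20 + 4*(((124 - 114)/(1/8 - 118))*(-2)) = 20 + 4*((10/(1/8 - 118))*(-2)) = 20 + 4*((10/(-943/8))*(-2)) = 20 + 4*((10*(-8/943))*(-2)) = 20 + 4*(-80/943*(-2)) = 20 + 4*(160/943) = 20 + 640/943 = 19500/943 ≈ 20.679)
-m = -1*19500/943 = -19500/943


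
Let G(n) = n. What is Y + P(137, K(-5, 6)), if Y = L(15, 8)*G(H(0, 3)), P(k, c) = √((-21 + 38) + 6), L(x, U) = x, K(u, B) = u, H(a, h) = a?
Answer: √23 ≈ 4.7958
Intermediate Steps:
P(k, c) = √23 (P(k, c) = √(17 + 6) = √23)
Y = 0 (Y = 15*0 = 0)
Y + P(137, K(-5, 6)) = 0 + √23 = √23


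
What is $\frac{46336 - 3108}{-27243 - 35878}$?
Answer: $- \frac{43228}{63121} \approx -0.68484$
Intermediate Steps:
$\frac{46336 - 3108}{-27243 - 35878} = \frac{43228}{-63121} = 43228 \left(- \frac{1}{63121}\right) = - \frac{43228}{63121}$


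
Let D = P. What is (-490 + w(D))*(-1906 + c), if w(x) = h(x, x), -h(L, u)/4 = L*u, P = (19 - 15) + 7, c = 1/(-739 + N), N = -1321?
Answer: 1912137807/1030 ≈ 1.8564e+6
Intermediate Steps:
c = -1/2060 (c = 1/(-739 - 1321) = 1/(-2060) = -1/2060 ≈ -0.00048544)
P = 11 (P = 4 + 7 = 11)
h(L, u) = -4*L*u
D = 11
w(x) = -4*x**2 (w(x) = -4*x*x = -4*x**2)
(-490 + w(D))*(-1906 + c) = (-490 - 4*11**2)*(-1906 - 1/2060) = (-490 - 4*121)*(-3926361/2060) = (-490 - 484)*(-3926361/2060) = -974*(-3926361/2060) = 1912137807/1030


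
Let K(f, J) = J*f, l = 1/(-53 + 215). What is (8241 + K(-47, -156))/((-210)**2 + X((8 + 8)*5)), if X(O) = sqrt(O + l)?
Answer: 111256626600/315059207039 - 140157*sqrt(25922)/315059207039 ≈ 0.35306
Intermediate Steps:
l = 1/162 ≈ 0.0061728
X(O) = sqrt(1/162 + O) (X(O) = sqrt(O + 1/162) = sqrt(1/162 + O))
(8241 + K(-47, -156))/((-210)**2 + X((8 + 8)*5)) = (8241 - 156*(-47))/((-210)**2 + sqrt(2 + 324*((8 + 8)*5))/18) = (8241 + 7332)/(44100 + sqrt(2 + 324*(16*5))/18) = 15573/(44100 + sqrt(2 + 324*80)/18) = 15573/(44100 + sqrt(2 + 25920)/18) = 15573/(44100 + sqrt(25922)/18)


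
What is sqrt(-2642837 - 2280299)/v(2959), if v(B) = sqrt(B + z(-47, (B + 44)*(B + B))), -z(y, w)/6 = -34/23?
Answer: 16*I*sqrt(30192727693)/68261 ≈ 40.729*I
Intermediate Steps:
z(y, w) = 204/23 (z(y, w) = -(-204)/23 = -6*(-34/23) = 204/23)
v(B) = sqrt(204/23 + B) (v(B) = sqrt(B + 204/23) = sqrt(204/23 + B))
sqrt(-2642837 - 2280299)/v(2959) = sqrt(-2642837 - 2280299)/((sqrt(4692 + 529*2959)/23)) = sqrt(-4923136)/((sqrt(4692 + 1565311)/23)) = (16*I*sqrt(19231))/((sqrt(1570003)/23)) = (16*I*sqrt(19231))*(sqrt(1570003)/68261) = 16*I*sqrt(30192727693)/68261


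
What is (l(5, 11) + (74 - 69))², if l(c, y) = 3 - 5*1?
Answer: 9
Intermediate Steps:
l(c, y) = -2 (l(c, y) = 3 - 5 = -2)
(l(5, 11) + (74 - 69))² = (-2 + (74 - 69))² = (-2 + 5)² = 3² = 9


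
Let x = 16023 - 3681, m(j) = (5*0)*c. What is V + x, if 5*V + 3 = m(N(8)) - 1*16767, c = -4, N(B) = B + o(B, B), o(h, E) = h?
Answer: 8988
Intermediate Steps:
N(B) = 2*B (N(B) = B + B = 2*B)
m(j) = 0 (m(j) = (5*0)*(-4) = 0*(-4) = 0)
x = 12342
V = -3354 (V = -3/5 + (0 - 1*16767)/5 = -3/5 + (0 - 16767)/5 = -3/5 + (1/5)*(-16767) = -3/5 - 16767/5 = -3354)
V + x = -3354 + 12342 = 8988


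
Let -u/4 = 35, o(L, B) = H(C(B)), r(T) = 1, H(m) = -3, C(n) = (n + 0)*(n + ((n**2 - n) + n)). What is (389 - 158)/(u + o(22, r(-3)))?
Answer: -21/13 ≈ -1.6154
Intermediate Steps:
C(n) = n*(n + n**2)
o(L, B) = -3
u = -140 (u = -4*35 = -140)
(389 - 158)/(u + o(22, r(-3))) = (389 - 158)/(-140 - 3) = 231/(-143) = 231*(-1/143) = -21/13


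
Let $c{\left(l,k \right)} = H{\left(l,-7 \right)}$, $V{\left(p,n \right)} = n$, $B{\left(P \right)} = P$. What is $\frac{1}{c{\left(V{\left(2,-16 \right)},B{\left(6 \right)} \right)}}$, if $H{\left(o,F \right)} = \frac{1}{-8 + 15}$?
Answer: $7$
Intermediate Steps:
$H{\left(o,F \right)} = \frac{1}{7}$
$c{\left(l,k \right)} = \frac{1}{7}$
$\frac{1}{c{\left(V{\left(2,-16 \right)},B{\left(6 \right)} \right)}} = \frac{1}{\frac{1}{7}} = 7$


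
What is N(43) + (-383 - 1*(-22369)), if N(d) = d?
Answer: 22029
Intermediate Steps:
N(43) + (-383 - 1*(-22369)) = 43 + (-383 - 1*(-22369)) = 43 + (-383 + 22369) = 43 + 21986 = 22029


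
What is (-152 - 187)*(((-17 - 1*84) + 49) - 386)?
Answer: 148482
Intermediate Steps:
(-152 - 187)*(((-17 - 1*84) + 49) - 386) = -339*(((-17 - 84) + 49) - 386) = -339*((-101 + 49) - 386) = -339*(-52 - 386) = -339*(-438) = 148482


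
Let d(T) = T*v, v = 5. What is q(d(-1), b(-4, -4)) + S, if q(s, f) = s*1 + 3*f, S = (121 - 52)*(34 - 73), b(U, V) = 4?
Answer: -2684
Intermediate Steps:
d(T) = 5*T (d(T) = T*5 = 5*T)
S = -2691 (S = 69*(-39) = -2691)
q(s, f) = s + 3*f
q(d(-1), b(-4, -4)) + S = (5*(-1) + 3*4) - 2691 = (-5 + 12) - 2691 = 7 - 2691 = -2684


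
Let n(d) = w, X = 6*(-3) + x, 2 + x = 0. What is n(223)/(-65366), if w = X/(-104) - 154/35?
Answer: 547/8497580 ≈ 6.4371e-5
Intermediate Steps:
x = -2 (x = -2 + 0 = -2)
X = -20 (X = 6*(-3) - 2 = -18 - 2 = -20)
w = -547/130 (w = -20/(-104) - 154/35 = -20*(-1/104) - 154*1/35 = 5/26 - 22/5 = -547/130 ≈ -4.2077)
n(d) = -547/130
n(223)/(-65366) = -547/130/(-65366) = -547/130*(-1/65366) = 547/8497580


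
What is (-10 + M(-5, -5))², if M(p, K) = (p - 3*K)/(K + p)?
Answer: 121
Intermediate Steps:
M(p, K) = (p - 3*K)/(K + p)
(-10 + M(-5, -5))² = (-10 + (-5 - 3*(-5))/(-5 - 5))² = (-10 + (-5 + 15)/(-10))² = (-10 - ⅒*10)² = (-10 - 1)² = (-11)² = 121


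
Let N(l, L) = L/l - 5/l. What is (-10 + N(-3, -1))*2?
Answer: -16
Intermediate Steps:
N(l, L) = -5/l + L/l
(-10 + N(-3, -1))*2 = (-10 + (-5 - 1)/(-3))*2 = (-10 - ⅓*(-6))*2 = (-10 + 2)*2 = -8*2 = -16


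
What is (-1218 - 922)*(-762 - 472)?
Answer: 2640760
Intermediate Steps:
(-1218 - 922)*(-762 - 472) = -2140*(-1234) = 2640760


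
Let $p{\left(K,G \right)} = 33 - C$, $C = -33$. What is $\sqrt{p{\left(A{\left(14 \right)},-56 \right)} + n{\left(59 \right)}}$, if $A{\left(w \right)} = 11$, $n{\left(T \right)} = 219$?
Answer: $\sqrt{285} \approx 16.882$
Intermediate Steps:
$p{\left(K,G \right)} = 66$ ($p{\left(K,G \right)} = 33 - -33 = 33 + 33 = 66$)
$\sqrt{p{\left(A{\left(14 \right)},-56 \right)} + n{\left(59 \right)}} = \sqrt{66 + 219} = \sqrt{285}$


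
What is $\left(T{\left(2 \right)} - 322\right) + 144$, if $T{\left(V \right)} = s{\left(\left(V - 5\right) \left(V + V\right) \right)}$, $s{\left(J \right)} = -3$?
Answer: $-181$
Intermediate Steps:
$T{\left(V \right)} = -3$
$\left(T{\left(2 \right)} - 322\right) + 144 = \left(-3 - 322\right) + 144 = -325 + 144 = -181$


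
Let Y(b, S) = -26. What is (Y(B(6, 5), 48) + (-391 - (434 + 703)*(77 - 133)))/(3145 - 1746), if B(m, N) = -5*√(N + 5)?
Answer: 63255/1399 ≈ 45.214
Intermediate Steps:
B(m, N) = -5*√(5 + N)
(Y(B(6, 5), 48) + (-391 - (434 + 703)*(77 - 133)))/(3145 - 1746) = (-26 + (-391 - (434 + 703)*(77 - 133)))/(3145 - 1746) = (-26 + (-391 - 1137*(-56)))/1399 = (-26 + (-391 - 1*(-63672)))*(1/1399) = (-26 + (-391 + 63672))*(1/1399) = (-26 + 63281)*(1/1399) = 63255*(1/1399) = 63255/1399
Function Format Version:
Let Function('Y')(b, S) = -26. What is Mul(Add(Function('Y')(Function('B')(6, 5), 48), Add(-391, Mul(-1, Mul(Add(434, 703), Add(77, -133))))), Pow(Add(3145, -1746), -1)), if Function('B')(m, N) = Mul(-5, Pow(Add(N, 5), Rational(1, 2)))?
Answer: Rational(63255, 1399) ≈ 45.214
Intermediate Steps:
Function('B')(m, N) = Mul(-5, Pow(Add(5, N), Rational(1, 2)))
Mul(Add(Function('Y')(Function('B')(6, 5), 48), Add(-391, Mul(-1, Mul(Add(434, 703), Add(77, -133))))), Pow(Add(3145, -1746), -1)) = Mul(Add(-26, Add(-391, Mul(-1, Mul(Add(434, 703), Add(77, -133))))), Pow(Add(3145, -1746), -1)) = Mul(Add(-26, Add(-391, Mul(-1, Mul(1137, -56)))), Pow(1399, -1)) = Mul(Add(-26, Add(-391, Mul(-1, -63672))), Rational(1, 1399)) = Mul(Add(-26, Add(-391, 63672)), Rational(1, 1399)) = Mul(Add(-26, 63281), Rational(1, 1399)) = Mul(63255, Rational(1, 1399)) = Rational(63255, 1399)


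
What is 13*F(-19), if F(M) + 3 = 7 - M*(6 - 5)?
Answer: 299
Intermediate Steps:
F(M) = 4 - M (F(M) = -3 + (7 - M*(6 - 5)) = -3 + (7 - M) = 4 - M)
13*F(-19) = 13*(4 - 1*(-19)) = 13*(4 + 19) = 13*23 = 299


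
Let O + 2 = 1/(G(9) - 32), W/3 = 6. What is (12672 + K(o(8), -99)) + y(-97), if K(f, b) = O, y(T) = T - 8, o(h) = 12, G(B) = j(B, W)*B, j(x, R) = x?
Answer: 615686/49 ≈ 12565.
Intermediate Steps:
W = 18 (W = 3*6 = 18)
G(B) = B² (G(B) = B*B = B²)
y(T) = -8 + T
O = -97/49 (O = -2 + 1/(9² - 32) = -2 + 1/(81 - 32) = -2 + 1/49 = -97/49 ≈ -1.9796)
K(f, b) = -97/49
(12672 + K(o(8), -99)) + y(-97) = (12672 - 97/49) + (-8 - 97) = 620831/49 - 105 = 615686/49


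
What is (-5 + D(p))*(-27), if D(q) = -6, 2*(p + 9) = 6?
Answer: 297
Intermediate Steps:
p = -6 (p = -9 + (1/2)*6 = -9 + 3 = -6)
(-5 + D(p))*(-27) = (-5 - 6)*(-27) = -11*(-27) = 297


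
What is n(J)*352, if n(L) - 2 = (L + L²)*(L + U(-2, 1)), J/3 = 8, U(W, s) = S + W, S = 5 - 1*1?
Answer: 5491904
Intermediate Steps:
S = 4 (S = 5 - 1 = 4)
U(W, s) = 4 + W
J = 24 (J = 3*8 = 24)
n(L) = 2 + (2 + L)*(L + L²) (n(L) = 2 + (L + L²)*(L + (4 - 2)) = 2 + (L + L²)*(L + 2) = 2 + (L + L²)*(2 + L) = 2 + (2 + L)*(L + L²))
n(J)*352 = (2 + 24³ + 2*24 + 3*24²)*352 = (2 + 13824 + 48 + 3*576)*352 = (2 + 13824 + 48 + 1728)*352 = 15602*352 = 5491904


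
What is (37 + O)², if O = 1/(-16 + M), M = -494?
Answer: 356039161/260100 ≈ 1368.9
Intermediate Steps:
O = -1/510 (O = 1/(-16 - 494) = 1/(-510) = -1/510 ≈ -0.0019608)
(37 + O)² = (37 - 1/510)² = (18869/510)² = 356039161/260100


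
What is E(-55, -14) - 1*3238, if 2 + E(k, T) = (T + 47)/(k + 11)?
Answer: -12963/4 ≈ -3240.8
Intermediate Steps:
E(k, T) = -2 + (47 + T)/(11 + k) (E(k, T) = -2 + (T + 47)/(k + 11) = -2 + (47 + T)/(11 + k))
E(-55, -14) - 1*3238 = (25 - 14 - 2*(-55))/(11 - 55) - 1*3238 = (25 - 14 + 110)/(-44) - 3238 = -1/44*121 - 3238 = -11/4 - 3238 = -12963/4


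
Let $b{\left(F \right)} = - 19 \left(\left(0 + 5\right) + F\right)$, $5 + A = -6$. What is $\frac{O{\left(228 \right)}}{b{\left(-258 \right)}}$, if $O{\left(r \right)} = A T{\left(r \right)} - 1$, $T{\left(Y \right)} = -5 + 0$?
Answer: $\frac{54}{4807} \approx 0.011234$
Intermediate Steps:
$A = -11$ ($A = -5 - 6 = -11$)
$T{\left(Y \right)} = -5$
$O{\left(r \right)} = 54$ ($O{\left(r \right)} = \left(-11\right) \left(-5\right) - 1 = 55 - 1 = 54$)
$b{\left(F \right)} = -95 - 19 F$ ($b{\left(F \right)} = - 19 \left(5 + F\right) = -95 - 19 F$)
$\frac{O{\left(228 \right)}}{b{\left(-258 \right)}} = \frac{54}{-95 - -4902} = \frac{54}{-95 + 4902} = \frac{54}{4807}$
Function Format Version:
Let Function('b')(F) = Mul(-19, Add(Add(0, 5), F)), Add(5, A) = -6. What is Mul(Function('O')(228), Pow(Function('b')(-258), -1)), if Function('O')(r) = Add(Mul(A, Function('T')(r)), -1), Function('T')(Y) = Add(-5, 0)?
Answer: Rational(54, 4807) ≈ 0.011234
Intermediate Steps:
A = -11 (A = Add(-5, -6) = -11)
Function('T')(Y) = -5
Function('O')(r) = 54 (Function('O')(r) = Add(Mul(-11, -5), -1) = Add(55, -1) = 54)
Function('b')(F) = Add(-95, Mul(-19, F)) (Function('b')(F) = Mul(-19, Add(5, F)) = Add(-95, Mul(-19, F)))
Mul(Function('O')(228), Pow(Function('b')(-258), -1)) = Mul(54, Pow(Add(-95, Mul(-19, -258)), -1)) = Mul(54, Pow(Add(-95, 4902), -1)) = Mul(54, Pow(4807, -1)) = Mul(54, Rational(1, 4807)) = Rational(54, 4807)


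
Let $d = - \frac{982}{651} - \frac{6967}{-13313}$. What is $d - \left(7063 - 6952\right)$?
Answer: $- \frac{970548542}{8666763} \approx -111.99$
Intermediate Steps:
$d = - \frac{8537849}{8666763}$ ($d = \left(-982\right) \frac{1}{651} - - \frac{6967}{13313} = - \frac{982}{651} + \frac{6967}{13313} = - \frac{8537849}{8666763} \approx -0.98513$)
$d - \left(7063 - 6952\right) = - \frac{8537849}{8666763} - \left(7063 - 6952\right) = - \frac{8537849}{8666763} - 111 = - \frac{970548542}{8666763}$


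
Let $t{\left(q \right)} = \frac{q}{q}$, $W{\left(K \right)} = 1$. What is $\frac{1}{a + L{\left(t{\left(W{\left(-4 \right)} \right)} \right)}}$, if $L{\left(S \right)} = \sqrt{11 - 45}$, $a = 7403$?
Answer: $\frac{7403}{54804443} - \frac{i \sqrt{34}}{54804443} \approx 0.00013508 - 1.064 \cdot 10^{-7} i$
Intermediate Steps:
$t{\left(q \right)} = 1$
$L{\left(S \right)} = i \sqrt{34}$ ($L{\left(S \right)} = \sqrt{-34} = i \sqrt{34}$)
$\frac{1}{a + L{\left(t{\left(W{\left(-4 \right)} \right)} \right)}} = \frac{1}{7403 + i \sqrt{34}}$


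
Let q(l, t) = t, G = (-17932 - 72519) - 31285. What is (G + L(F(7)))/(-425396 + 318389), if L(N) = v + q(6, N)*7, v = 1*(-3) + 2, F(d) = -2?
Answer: 121751/107007 ≈ 1.1378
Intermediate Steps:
G = -121736 (G = -90451 - 31285 = -121736)
v = -1 (v = -3 + 2 = -1)
L(N) = -1 + 7*N (L(N) = -1 + N*7 = -1 + 7*N)
(G + L(F(7)))/(-425396 + 318389) = (-121736 + (-1 + 7*(-2)))/(-425396 + 318389) = (-121736 + (-1 - 14))/(-107007) = (-121736 - 15)*(-1/107007) = -121751*(-1/107007) = 121751/107007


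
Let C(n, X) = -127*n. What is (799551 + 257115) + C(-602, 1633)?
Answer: 1133120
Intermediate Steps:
(799551 + 257115) + C(-602, 1633) = (799551 + 257115) - 127*(-602) = 1056666 + 76454 = 1133120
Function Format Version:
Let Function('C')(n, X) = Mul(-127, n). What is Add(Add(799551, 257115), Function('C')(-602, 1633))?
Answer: 1133120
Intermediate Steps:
Add(Add(799551, 257115), Function('C')(-602, 1633)) = Add(Add(799551, 257115), Mul(-127, -602)) = Add(1056666, 76454) = 1133120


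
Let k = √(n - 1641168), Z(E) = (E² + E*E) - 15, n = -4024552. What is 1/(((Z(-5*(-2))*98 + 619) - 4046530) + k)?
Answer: -4027781/16223025449681 - 2*I*√1416430/16223025449681 ≈ -2.4828e-7 - 1.4672e-10*I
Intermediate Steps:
Z(E) = -15 + 2*E² (Z(E) = (E² + E²) - 15 = 2*E² - 15 = -15 + 2*E²)
k = 2*I*√1416430 (k = √(-4024552 - 1641168) = √(-5665720) = 2*I*√1416430 ≈ 2380.3*I)
1/(((Z(-5*(-2))*98 + 619) - 4046530) + k) = 1/((((-15 + 2*(-5*(-2))²)*98 + 619) - 4046530) + 2*I*√1416430) = 1/((((-15 + 2*10²)*98 + 619) - 4046530) + 2*I*√1416430) = 1/((((-15 + 2*100)*98 + 619) - 4046530) + 2*I*√1416430) = 1/((((-15 + 200)*98 + 619) - 4046530) + 2*I*√1416430) = 1/(((185*98 + 619) - 4046530) + 2*I*√1416430) = 1/(((18130 + 619) - 4046530) + 2*I*√1416430) = 1/((18749 - 4046530) + 2*I*√1416430) = 1/(-4027781 + 2*I*√1416430)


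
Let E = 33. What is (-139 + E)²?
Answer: 11236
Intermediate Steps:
(-139 + E)² = (-139 + 33)² = (-106)² = 11236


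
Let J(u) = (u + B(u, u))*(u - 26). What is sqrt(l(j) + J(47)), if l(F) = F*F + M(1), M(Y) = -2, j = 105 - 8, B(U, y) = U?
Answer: sqrt(11381) ≈ 106.68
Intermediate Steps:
j = 97
J(u) = 2*u*(-26 + u) (J(u) = (u + u)*(u - 26) = (2*u)*(-26 + u) = 2*u*(-26 + u))
l(F) = -2 + F**2 (l(F) = F*F - 2 = F**2 - 2 = -2 + F**2)
sqrt(l(j) + J(47)) = sqrt((-2 + 97**2) + 2*47*(-26 + 47)) = sqrt((-2 + 9409) + 2*47*21) = sqrt(9407 + 1974) = sqrt(11381)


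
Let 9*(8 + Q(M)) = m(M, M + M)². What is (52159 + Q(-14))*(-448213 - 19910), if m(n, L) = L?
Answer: -73361583863/3 ≈ -2.4454e+10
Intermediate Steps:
Q(M) = -8 + 4*M²/9 (Q(M) = -8 + (M + M)²/9 = -8 + (2*M)²/9 = -8 + (4*M²)/9 = -8 + 4*M²/9)
(52159 + Q(-14))*(-448213 - 19910) = (52159 + (-8 + (4/9)*(-14)²))*(-448213 - 19910) = (52159 + (-8 + (4/9)*196))*(-468123) = (52159 + (-8 + 784/9))*(-468123) = (52159 + 712/9)*(-468123) = (470143/9)*(-468123) = -73361583863/3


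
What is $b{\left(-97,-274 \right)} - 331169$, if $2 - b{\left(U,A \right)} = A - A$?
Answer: $-331167$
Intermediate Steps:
$b{\left(U,A \right)} = 2$ ($b{\left(U,A \right)} = 2 - \left(A - A\right) = 2 - 0 = 2 + 0 = 2$)
$b{\left(-97,-274 \right)} - 331169 = 2 - 331169 = -331167$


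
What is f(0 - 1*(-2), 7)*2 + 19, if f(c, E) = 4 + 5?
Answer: 37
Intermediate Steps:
f(c, E) = 9
f(0 - 1*(-2), 7)*2 + 19 = 9*2 + 19 = 18 + 19 = 37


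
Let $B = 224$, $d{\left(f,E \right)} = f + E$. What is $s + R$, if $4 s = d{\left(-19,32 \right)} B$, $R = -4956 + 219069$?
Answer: $214841$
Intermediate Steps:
$d{\left(f,E \right)} = E + f$
$R = 214113$
$s = 728$ ($s = \frac{\left(32 - 19\right) 224}{4} = \frac{13 \cdot 224}{4} = \frac{1}{4} \cdot 2912 = 728$)
$s + R = 728 + 214113 = 214841$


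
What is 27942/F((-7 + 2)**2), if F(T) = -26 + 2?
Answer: -4657/4 ≈ -1164.3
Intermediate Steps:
F(T) = -24
27942/F((-7 + 2)**2) = 27942/(-24) = 27942*(-1/24) = -4657/4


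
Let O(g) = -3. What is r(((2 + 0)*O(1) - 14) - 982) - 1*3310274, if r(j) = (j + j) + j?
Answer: -3313280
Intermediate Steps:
r(j) = 3*j (r(j) = 2*j + j = 3*j)
r(((2 + 0)*O(1) - 14) - 982) - 1*3310274 = 3*(((2 + 0)*(-3) - 14) - 982) - 1*3310274 = 3*((2*(-3) - 14) - 982) - 3310274 = 3*((-6 - 14) - 982) - 3310274 = 3*(-20 - 982) - 3310274 = 3*(-1002) - 3310274 = -3006 - 3310274 = -3313280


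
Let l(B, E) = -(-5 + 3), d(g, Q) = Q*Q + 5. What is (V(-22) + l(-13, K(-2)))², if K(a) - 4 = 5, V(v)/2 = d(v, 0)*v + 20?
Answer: 31684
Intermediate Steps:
d(g, Q) = 5 + Q² (d(g, Q) = Q² + 5 = 5 + Q²)
V(v) = 40 + 10*v (V(v) = 2*((5 + 0²)*v + 20) = 2*((5 + 0)*v + 20) = 2*(5*v + 20) = 2*(20 + 5*v) = 40 + 10*v)
K(a) = 9 (K(a) = 4 + 5 = 9)
l(B, E) = 2 (l(B, E) = -1*(-2) = 2)
(V(-22) + l(-13, K(-2)))² = ((40 + 10*(-22)) + 2)² = ((40 - 220) + 2)² = (-180 + 2)² = (-178)² = 31684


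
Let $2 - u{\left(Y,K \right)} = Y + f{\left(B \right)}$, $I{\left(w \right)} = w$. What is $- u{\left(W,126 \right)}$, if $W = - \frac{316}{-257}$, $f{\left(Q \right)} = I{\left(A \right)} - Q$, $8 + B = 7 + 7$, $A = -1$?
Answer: $- \frac{1997}{257} \approx -7.7704$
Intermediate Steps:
$B = 6$ ($B = -8 + \left(7 + 7\right) = -8 + 14 = 6$)
$f{\left(Q \right)} = -1 - Q$
$W = \frac{316}{257}$ ($W = \left(-316\right) \left(- \frac{1}{257}\right) = \frac{316}{257} \approx 1.2296$)
$u{\left(Y,K \right)} = 9 - Y$ ($u{\left(Y,K \right)} = 2 - \left(Y - 7\right) = 2 - \left(-7 + Y\right) = 9 - Y$)
$- u{\left(W,126 \right)} = - (9 - \frac{316}{257}) = \left(-1\right) \frac{1997}{257} = - \frac{1997}{257}$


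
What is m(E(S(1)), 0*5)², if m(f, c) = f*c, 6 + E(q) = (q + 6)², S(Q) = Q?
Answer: 0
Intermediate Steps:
E(q) = -6 + (6 + q)² (E(q) = -6 + (q + 6)² = -6 + (6 + q)²)
m(f, c) = c*f
m(E(S(1)), 0*5)² = ((0*5)*(-6 + (6 + 1)²))² = (0*(-6 + 7²))² = (0*(-6 + 49))² = (0*43)² = 0² = 0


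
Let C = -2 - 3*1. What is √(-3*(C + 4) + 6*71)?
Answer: √429 ≈ 20.712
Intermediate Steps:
C = -5 (C = -2 - 3 = -5)
√(-3*(C + 4) + 6*71) = √(-3*(-5 + 4) + 6*71) = √(-3*(-1) + 426) = √(3 + 426) = √429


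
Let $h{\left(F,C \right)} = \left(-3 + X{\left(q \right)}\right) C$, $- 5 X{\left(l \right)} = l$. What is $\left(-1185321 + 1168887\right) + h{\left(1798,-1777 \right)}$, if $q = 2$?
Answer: $- \frac{51961}{5} \approx -10392.0$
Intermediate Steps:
$X{\left(l \right)} = - \frac{l}{5}$
$h{\left(F,C \right)} = - \frac{17 C}{5}$ ($h{\left(F,C \right)} = \left(-3 - \frac{2}{5}\right) C = - \frac{17 C}{5}$)
$\left(-1185321 + 1168887\right) + h{\left(1798,-1777 \right)} = \left(-1185321 + 1168887\right) - - \frac{30209}{5} = -16434 + \frac{30209}{5} = - \frac{51961}{5}$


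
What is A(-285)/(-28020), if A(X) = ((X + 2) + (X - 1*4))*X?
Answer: -2717/467 ≈ -5.8180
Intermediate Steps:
A(X) = X*(-2 + 2*X) (A(X) = ((2 + X) + (X - 4))*X = ((2 + X) + (-4 + X))*X = (-2 + 2*X)*X = X*(-2 + 2*X))
A(-285)/(-28020) = (2*(-285)*(-1 - 285))/(-28020) = (2*(-285)*(-286))*(-1/28020) = 163020*(-1/28020) = -2717/467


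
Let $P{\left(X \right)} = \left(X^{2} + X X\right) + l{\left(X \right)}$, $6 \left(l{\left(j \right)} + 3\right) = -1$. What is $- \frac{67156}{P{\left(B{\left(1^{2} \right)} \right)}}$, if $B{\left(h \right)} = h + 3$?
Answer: $- \frac{402936}{173} \approx -2329.1$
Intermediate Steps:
$l{\left(j \right)} = - \frac{19}{6}$ ($l{\left(j \right)} = -3 + \frac{1}{6} \left(-1\right) = -3 - \frac{1}{6} = - \frac{19}{6}$)
$B{\left(h \right)} = 3 + h$
$P{\left(X \right)} = - \frac{19}{6} + 2 X^{2}$ ($P{\left(X \right)} = \left(X^{2} + X X\right) - \frac{19}{6} = \left(X^{2} + X^{2}\right) - \frac{19}{6} = 2 X^{2} - \frac{19}{6} = - \frac{19}{6} + 2 X^{2}$)
$- \frac{67156}{P{\left(B{\left(1^{2} \right)} \right)}} = - \frac{67156}{- \frac{19}{6} + 2 \left(3 + 1^{2}\right)^{2}} = - \frac{67156}{- \frac{19}{6} + 2 \left(3 + 1\right)^{2}} = - \frac{67156}{- \frac{19}{6} + 2 \cdot 4^{2}} = - \frac{67156}{- \frac{19}{6} + 2 \cdot 16} = - \frac{67156}{- \frac{19}{6} + 32} = - \frac{67156}{\frac{173}{6}} = \left(-67156\right) \frac{6}{173} = - \frac{402936}{173}$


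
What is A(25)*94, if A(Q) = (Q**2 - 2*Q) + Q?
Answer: 56400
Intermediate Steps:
A(Q) = Q**2 - Q
A(25)*94 = (25*(-1 + 25))*94 = (25*24)*94 = 600*94 = 56400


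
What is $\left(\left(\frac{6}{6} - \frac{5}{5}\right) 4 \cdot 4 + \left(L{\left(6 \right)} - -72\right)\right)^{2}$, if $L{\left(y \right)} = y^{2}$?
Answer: $11664$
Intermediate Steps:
$\left(\left(\frac{6}{6} - \frac{5}{5}\right) 4 \cdot 4 + \left(L{\left(6 \right)} - -72\right)\right)^{2} = \left(\left(\frac{6}{6} - \frac{5}{5}\right) 4 \cdot 4 + \left(6^{2} - -72\right)\right)^{2} = \left(\left(6 \cdot \frac{1}{6} - 1\right) 4 \cdot 4 + \left(36 + 72\right)\right)^{2} = \left(\left(1 - 1\right) 4 \cdot 4 + 108\right)^{2} = \left(0 \cdot 4 \cdot 4 + 108\right)^{2} = \left(0 \cdot 4 + 108\right)^{2} = \left(0 + 108\right)^{2} = 108^{2} = 11664$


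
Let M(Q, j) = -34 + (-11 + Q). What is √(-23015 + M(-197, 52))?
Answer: I*√23257 ≈ 152.5*I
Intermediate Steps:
M(Q, j) = -45 + Q
√(-23015 + M(-197, 52)) = √(-23015 + (-45 - 197)) = √(-23015 - 242) = √(-23257) = I*√23257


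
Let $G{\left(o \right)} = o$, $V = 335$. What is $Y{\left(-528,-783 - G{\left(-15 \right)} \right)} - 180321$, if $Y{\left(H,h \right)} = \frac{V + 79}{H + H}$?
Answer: $- \frac{31736565}{176} \approx -1.8032 \cdot 10^{5}$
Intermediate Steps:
$Y{\left(H,h \right)} = \frac{207}{H}$ ($Y{\left(H,h \right)} = \frac{335 + 79}{H + H} = \frac{414}{2 H} = 414 \frac{1}{2 H} = \frac{207}{H}$)
$Y{\left(-528,-783 - G{\left(-15 \right)} \right)} - 180321 = \frac{207}{-528} - 180321 = 207 \left(- \frac{1}{528}\right) - 180321 = - \frac{69}{176} - 180321 = - \frac{31736565}{176}$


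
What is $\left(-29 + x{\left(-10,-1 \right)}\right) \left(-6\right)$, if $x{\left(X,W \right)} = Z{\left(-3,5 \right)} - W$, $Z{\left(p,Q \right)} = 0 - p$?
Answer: $150$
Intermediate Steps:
$Z{\left(p,Q \right)} = - p$
$x{\left(X,W \right)} = 3 - W$ ($x{\left(X,W \right)} = \left(-1\right) \left(-3\right) - W = 3 - W$)
$\left(-29 + x{\left(-10,-1 \right)}\right) \left(-6\right) = \left(-29 + \left(3 - -1\right)\right) \left(-6\right) = \left(-29 + \left(3 + 1\right)\right) \left(-6\right) = \left(-29 + 4\right) \left(-6\right) = \left(-25\right) \left(-6\right) = 150$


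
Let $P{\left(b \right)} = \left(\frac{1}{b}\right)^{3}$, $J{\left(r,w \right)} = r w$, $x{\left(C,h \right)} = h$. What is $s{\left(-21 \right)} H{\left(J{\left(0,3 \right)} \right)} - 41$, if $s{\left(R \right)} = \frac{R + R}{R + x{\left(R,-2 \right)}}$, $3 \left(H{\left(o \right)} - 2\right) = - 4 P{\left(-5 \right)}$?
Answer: $- \frac{107319}{2875} \approx -37.328$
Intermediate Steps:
$P{\left(b \right)} = \frac{1}{b^{3}}$
$H{\left(o \right)} = \frac{754}{375}$ ($H{\left(o \right)} = 2 + \frac{\left(-4\right) \frac{1}{-125}}{3} = 2 + \frac{\left(-4\right) \left(- \frac{1}{125}\right)}{3} = 2 + \frac{1}{3} \cdot \frac{4}{125} = 2 + \frac{4}{375} = \frac{754}{375}$)
$s{\left(R \right)} = \frac{2 R}{-2 + R}$ ($s{\left(R \right)} = \frac{R + R}{R - 2} = \frac{2 R}{-2 + R}$)
$s{\left(-21 \right)} H{\left(J{\left(0,3 \right)} \right)} - 41 = 2 \left(-21\right) \frac{1}{-2 - 21} \cdot \frac{754}{375} - 41 = 2 \left(-21\right) \frac{1}{-23} \cdot \frac{754}{375} - 41 = 2 \left(-21\right) \left(- \frac{1}{23}\right) \frac{754}{375} - 41 = \frac{42}{23} \cdot \frac{754}{375} - 41 = \frac{10556}{2875} - 41 = - \frac{107319}{2875}$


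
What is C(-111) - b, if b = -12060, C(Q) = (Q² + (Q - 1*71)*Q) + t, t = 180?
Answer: 44763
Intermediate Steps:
C(Q) = 180 + Q² + Q*(-71 + Q) (C(Q) = (Q² + (Q - 1*71)*Q) + 180 = (Q² + (Q - 71)*Q) + 180 = (Q² + (-71 + Q)*Q) + 180 = (Q² + Q*(-71 + Q)) + 180 = 180 + Q² + Q*(-71 + Q))
C(-111) - b = (180 - 71*(-111) + 2*(-111)²) - 1*(-12060) = (180 + 7881 + 2*12321) + 12060 = (180 + 7881 + 24642) + 12060 = 32703 + 12060 = 44763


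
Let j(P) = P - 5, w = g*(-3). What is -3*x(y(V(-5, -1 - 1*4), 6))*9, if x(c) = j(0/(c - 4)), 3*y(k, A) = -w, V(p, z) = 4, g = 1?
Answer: 135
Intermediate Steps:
w = -3 (w = 1*(-3) = -3)
j(P) = -5 + P
y(k, A) = 1 (y(k, A) = (-1*(-3))/3 = (⅓)*3 = 1)
x(c) = -5 (x(c) = -5 + 0/(c - 4) = -5 + 0/(-4 + c) = -5 + 0 = -5)
-3*x(y(V(-5, -1 - 1*4), 6))*9 = -3*(-5)*9 = 15*9 = 135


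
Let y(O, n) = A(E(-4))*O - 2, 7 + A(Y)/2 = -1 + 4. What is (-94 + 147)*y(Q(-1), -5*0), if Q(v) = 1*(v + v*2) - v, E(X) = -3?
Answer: 742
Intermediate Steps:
Q(v) = 2*v (Q(v) = 1*(v + 2*v) - v = 1*(3*v) - v = 3*v - v = 2*v)
A(Y) = -8 (A(Y) = -14 + 2*(-1 + 4) = -14 + 2*3 = -14 + 6 = -8)
y(O, n) = -2 - 8*O (y(O, n) = -8*O - 2 = -2 - 8*O)
(-94 + 147)*y(Q(-1), -5*0) = (-94 + 147)*(-2 - 16*(-1)) = 53*(-2 - 8*(-2)) = 53*(-2 + 16) = 53*14 = 742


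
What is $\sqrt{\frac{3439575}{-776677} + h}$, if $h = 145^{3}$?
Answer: $\frac{5 \sqrt{73560429452658214}}{776677} \approx 1746.0$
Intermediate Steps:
$h = 3048625$
$\sqrt{\frac{3439575}{-776677} + h} = \sqrt{\frac{3439575}{-776677} + 3048625} = \sqrt{3439575 \left(- \frac{1}{776677}\right) + 3048625} = \sqrt{- \frac{3439575}{776677} + 3048625} = \sqrt{\frac{2367793479550}{776677}} = \frac{5 \sqrt{73560429452658214}}{776677}$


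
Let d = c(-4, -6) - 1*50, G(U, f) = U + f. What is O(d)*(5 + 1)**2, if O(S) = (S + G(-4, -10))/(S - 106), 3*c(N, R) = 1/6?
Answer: 41436/2807 ≈ 14.762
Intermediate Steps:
c(N, R) = 1/18 (c(N, R) = (1/3)/6 = (1/3)*(1/6) = 1/18)
d = -899/18 (d = 1/18 - 1*50 = 1/18 - 50 = -899/18 ≈ -49.944)
O(S) = (-14 + S)/(-106 + S) (O(S) = (S + (-4 - 10))/(S - 106) = (S - 14)/(-106 + S) = (-14 + S)/(-106 + S))
O(d)*(5 + 1)**2 = ((-14 - 899/18)/(-106 - 899/18))*(5 + 1)**2 = (-1151/18/(-2807/18))*6**2 = -18/2807*(-1151/18)*36 = (1151/2807)*36 = 41436/2807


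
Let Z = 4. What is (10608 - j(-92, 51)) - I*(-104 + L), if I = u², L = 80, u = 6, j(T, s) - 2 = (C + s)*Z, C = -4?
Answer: 11282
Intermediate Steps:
j(T, s) = -14 + 4*s (j(T, s) = 2 + (-4 + s)*4 = 2 + (-16 + 4*s) = -14 + 4*s)
I = 36 (I = 6² = 36)
(10608 - j(-92, 51)) - I*(-104 + L) = (10608 - (-14 + 4*51)) - 36*(-104 + 80) = (10608 - (-14 + 204)) - 36*(-24) = (10608 - 1*190) - 1*(-864) = (10608 - 190) + 864 = 10418 + 864 = 11282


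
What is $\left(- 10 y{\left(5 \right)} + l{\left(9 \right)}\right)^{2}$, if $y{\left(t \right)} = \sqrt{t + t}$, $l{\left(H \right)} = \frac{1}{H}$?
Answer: $\frac{81001}{81} - \frac{20 \sqrt{10}}{9} \approx 992.99$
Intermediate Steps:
$y{\left(t \right)} = \sqrt{2} \sqrt{t}$ ($y{\left(t \right)} = \sqrt{2 t} = \sqrt{2} \sqrt{t}$)
$\left(- 10 y{\left(5 \right)} + l{\left(9 \right)}\right)^{2} = \left(- 10 \sqrt{2} \sqrt{5} + \frac{1}{9}\right)^{2} = \left(- 10 \sqrt{10} + \frac{1}{9}\right)^{2} = \left(\frac{1}{9} - 10 \sqrt{10}\right)^{2}$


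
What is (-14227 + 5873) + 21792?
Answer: 13438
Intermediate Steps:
(-14227 + 5873) + 21792 = -8354 + 21792 = 13438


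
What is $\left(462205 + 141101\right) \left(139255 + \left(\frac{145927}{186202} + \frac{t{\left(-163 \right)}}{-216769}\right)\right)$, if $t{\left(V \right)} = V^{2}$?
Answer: $\frac{1695516513217355506095}{20181410669} \approx 8.4014 \cdot 10^{10}$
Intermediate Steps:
$\left(462205 + 141101\right) \left(139255 + \left(\frac{145927}{186202} + \frac{t{\left(-163 \right)}}{-216769}\right)\right) = \left(462205 + 141101\right) \left(139255 + \left(\frac{145927}{186202} + \frac{\left(-163\right)^{2}}{-216769}\right)\right) = 603306 \left(139255 + \left(145927 \cdot \frac{1}{186202} + 26569 \left(- \frac{1}{216769}\right)\right)\right) = 603306 \left(139255 + \left(\frac{145927}{186202} - \frac{26569}{216769}\right)\right) = 603306 \left(139255 + \frac{26685248925}{40362821338}\right) = 603306 \cdot \frac{5620751370672115}{40362821338} = \frac{1695516513217355506095}{20181410669}$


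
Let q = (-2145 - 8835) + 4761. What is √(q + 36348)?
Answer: 11*√249 ≈ 173.58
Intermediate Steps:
q = -6219 (q = -10980 + 4761 = -6219)
√(q + 36348) = √(-6219 + 36348) = √30129 = 11*√249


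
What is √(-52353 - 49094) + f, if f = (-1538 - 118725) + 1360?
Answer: -118903 + I*√101447 ≈ -1.189e+5 + 318.51*I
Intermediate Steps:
f = -118903 (f = -120263 + 1360 = -118903)
√(-52353 - 49094) + f = √(-52353 - 49094) - 118903 = √(-101447) - 118903 = I*√101447 - 118903 = -118903 + I*√101447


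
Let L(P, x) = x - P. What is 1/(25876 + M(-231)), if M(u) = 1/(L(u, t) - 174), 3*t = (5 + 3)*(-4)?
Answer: 139/3596767 ≈ 3.8646e-5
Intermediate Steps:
t = -32/3 (t = ((5 + 3)*(-4))/3 = (8*(-4))/3 = (⅓)*(-32) = -32/3 ≈ -10.667)
M(u) = 1/(-554/3 - u) (M(u) = 1/((-32/3 - u) - 174) = 1/(-554/3 - u))
1/(25876 + M(-231)) = 1/(25876 - 3/(554 + 3*(-231))) = 1/(25876 - 3/(554 - 693)) = 1/(25876 - 3/(-139)) = 1/(25876 - 3*(-1/139)) = 1/(25876 + 3/139) = 1/(3596767/139) = 139/3596767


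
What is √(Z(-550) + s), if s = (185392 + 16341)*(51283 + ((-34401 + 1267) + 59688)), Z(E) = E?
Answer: √15702290971 ≈ 1.2531e+5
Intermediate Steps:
s = 15702291521 (s = 201733*(51283 + (-33134 + 59688)) = 201733*(51283 + 26554) = 201733*77837 = 15702291521)
√(Z(-550) + s) = √(-550 + 15702291521) = √15702290971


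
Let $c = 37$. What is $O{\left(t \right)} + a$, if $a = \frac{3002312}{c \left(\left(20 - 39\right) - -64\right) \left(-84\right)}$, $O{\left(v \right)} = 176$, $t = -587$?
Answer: $\frac{5403262}{34965} \approx 154.53$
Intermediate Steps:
$a = - \frac{750578}{34965}$ ($a = \frac{3002312}{37 \left(\left(20 - 39\right) - -64\right) \left(-84\right)} = \frac{3002312}{37 \left(\left(20 - 39\right) + 64\right) \left(-84\right)} = \frac{3002312}{37 \left(-19 + 64\right) \left(-84\right)} = \frac{3002312}{37 \cdot 45 \left(-84\right)} = \frac{3002312}{1665 \left(-84\right)} = \frac{3002312}{-139860} = 3002312 \left(- \frac{1}{139860}\right) = - \frac{750578}{34965} \approx -21.467$)
$O{\left(t \right)} + a = 176 - \frac{750578}{34965} = \frac{5403262}{34965}$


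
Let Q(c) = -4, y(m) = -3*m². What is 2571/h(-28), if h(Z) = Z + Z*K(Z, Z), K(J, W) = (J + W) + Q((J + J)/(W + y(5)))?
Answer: 2571/1652 ≈ 1.5563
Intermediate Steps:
K(J, W) = -4 + J + W (K(J, W) = (J + W) - 4 = -4 + J + W)
h(Z) = Z + Z*(-4 + 2*Z) (h(Z) = Z + Z*(-4 + Z + Z) = Z + Z*(-4 + 2*Z))
2571/h(-28) = 2571/((-28*(-3 + 2*(-28)))) = 2571/((-28*(-3 - 56))) = 2571/((-28*(-59))) = 2571/1652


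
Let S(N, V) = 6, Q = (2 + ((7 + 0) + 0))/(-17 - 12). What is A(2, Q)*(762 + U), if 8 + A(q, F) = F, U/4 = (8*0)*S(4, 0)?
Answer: -183642/29 ≈ -6332.5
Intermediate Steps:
Q = -9/29 (Q = (2 + (7 + 0))/(-29) = (2 + 7)*(-1/29) = 9*(-1/29) = -9/29 ≈ -0.31034)
U = 0 (U = 4*((8*0)*6) = 4*(0*6) = 4*0 = 0)
A(q, F) = -8 + F
A(2, Q)*(762 + U) = (-8 - 9/29)*(762 + 0) = -241/29*762 = -183642/29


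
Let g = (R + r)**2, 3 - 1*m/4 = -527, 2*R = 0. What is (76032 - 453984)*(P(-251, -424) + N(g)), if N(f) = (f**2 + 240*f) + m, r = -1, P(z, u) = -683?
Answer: -634203456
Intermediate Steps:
R = 0 (R = (1/2)*0 = 0)
m = 2120 (m = 12 - 4*(-527) = 12 + 2108 = 2120)
g = 1 (g = (0 - 1)**2 = (-1)**2 = 1)
N(f) = 2120 + f**2 + 240*f (N(f) = (f**2 + 240*f) + 2120 = 2120 + f**2 + 240*f)
(76032 - 453984)*(P(-251, -424) + N(g)) = (76032 - 453984)*(-683 + (2120 + 1**2 + 240*1)) = -377952*(-683 + (2120 + 1 + 240)) = -377952*(-683 + 2361) = -377952*1678 = -634203456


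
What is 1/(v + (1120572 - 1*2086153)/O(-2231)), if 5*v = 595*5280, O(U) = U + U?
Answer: 4462/2804529421 ≈ 1.5910e-6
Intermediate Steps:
O(U) = 2*U
v = 628320 (v = (595*5280)/5 = (⅕)*3141600 = 628320)
1/(v + (1120572 - 1*2086153)/O(-2231)) = 1/(628320 + (1120572 - 1*2086153)/((2*(-2231)))) = 1/(628320 + (1120572 - 2086153)/(-4462)) = 1/(628320 - 965581*(-1/4462)) = 1/(628320 + 965581/4462) = 1/(2804529421/4462) = 4462/2804529421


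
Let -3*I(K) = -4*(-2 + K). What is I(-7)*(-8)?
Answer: 96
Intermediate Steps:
I(K) = -8/3 + 4*K/3 (I(K) = -(-4)*(-2 + K)/3 = -(8 - 4*K)/3 = -8/3 + 4*K/3)
I(-7)*(-8) = (-8/3 + (4/3)*(-7))*(-8) = (-8/3 - 28/3)*(-8) = -12*(-8) = 96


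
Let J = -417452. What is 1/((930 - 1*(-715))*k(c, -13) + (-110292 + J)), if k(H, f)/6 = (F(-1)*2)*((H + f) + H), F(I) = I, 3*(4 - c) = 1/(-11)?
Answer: -11/4732644 ≈ -2.3243e-6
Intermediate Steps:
c = 133/33 (c = 4 - ⅓/(-11) = 4 - ⅓*(-1/11) = 4 + 1/33 = 133/33 ≈ 4.0303)
k(H, f) = -24*H - 12*f (k(H, f) = 6*((-1*2)*((H + f) + H)) = 6*(-2*(f + 2*H)) = 6*(-4*H - 2*f) = -24*H - 12*f)
1/((930 - 1*(-715))*k(c, -13) + (-110292 + J)) = 1/((930 - 1*(-715))*(-24*133/33 - 12*(-13)) + (-110292 - 417452)) = 1/((930 + 715)*(-1064/11 + 156) - 527744) = 1/(1645*(652/11) - 527744) = 1/(1072540/11 - 527744) = 1/(-4732644/11) = -11/4732644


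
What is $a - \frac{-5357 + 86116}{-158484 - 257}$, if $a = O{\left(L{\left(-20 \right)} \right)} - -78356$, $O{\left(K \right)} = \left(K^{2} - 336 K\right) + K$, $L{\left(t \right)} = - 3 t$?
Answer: $\frac{9819164055}{158741} \approx 61857.0$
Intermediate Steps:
$O{\left(K \right)} = K^{2} - 335 K$
$a = 61856$ ($a = \left(-3\right) \left(-20\right) \left(-335 - -60\right) - -78356 = 60 \left(-335 + 60\right) + 78356 = 60 \left(-275\right) + 78356 = -16500 + 78356 = 61856$)
$a - \frac{-5357 + 86116}{-158484 - 257} = 61856 - \frac{-5357 + 86116}{-158484 - 257} = 61856 - \frac{80759}{-158741} = 61856 - 80759 \left(- \frac{1}{158741}\right) = 61856 - - \frac{80759}{158741} = 61856 + \frac{80759}{158741} = \frac{9819164055}{158741}$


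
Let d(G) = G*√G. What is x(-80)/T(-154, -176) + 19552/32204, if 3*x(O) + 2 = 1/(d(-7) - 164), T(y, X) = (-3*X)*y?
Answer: 773312173807/1273701305712 - I*√7/949224672 ≈ 0.60714 - 2.7873e-9*I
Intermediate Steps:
d(G) = G^(3/2)
T(y, X) = -3*X*y
x(O) = -⅔ + 1/(3*(-164 - 7*I*√7)) (x(O) = -⅔ + 1/(3*((-7)^(3/2) - 164)) = -⅔ + 1/(3*(-7*I*√7 - 164)) = -⅔ + 1/(3*(-164 - 7*I*√7)))
x(-80)/T(-154, -176) + 19552/32204 = (7*(-2*√7 + 47*I)/(3*(-164*I + 7*√7)))/((-3*(-176)*(-154))) + 19552/32204 = (7*(-2*√7 + 47*I)/(3*(-164*I + 7*√7)))/(-81312) + 19552*(1/32204) = (7*(-2*√7 + 47*I)/(3*(-164*I + 7*√7)))*(-1/81312) + 4888/8051 = -(-2*√7 + 47*I)/(34848*(-164*I + 7*√7)) + 4888/8051 = 4888/8051 - (-2*√7 + 47*I)/(34848*(-164*I + 7*√7))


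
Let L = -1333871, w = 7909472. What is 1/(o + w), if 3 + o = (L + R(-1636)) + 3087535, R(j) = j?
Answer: 1/9661497 ≈ 1.0350e-7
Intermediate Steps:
o = 1752025 (o = -3 + ((-1333871 - 1636) + 3087535) = -3 + (-1335507 + 3087535) = -3 + 1752028 = 1752025)
1/(o + w) = 1/(1752025 + 7909472) = 1/9661497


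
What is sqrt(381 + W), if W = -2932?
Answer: I*sqrt(2551) ≈ 50.507*I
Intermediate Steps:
sqrt(381 + W) = sqrt(381 - 2932) = sqrt(-2551) = I*sqrt(2551)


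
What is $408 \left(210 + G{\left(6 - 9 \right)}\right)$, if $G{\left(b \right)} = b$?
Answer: $84456$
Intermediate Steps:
$408 \left(210 + G{\left(6 - 9 \right)}\right) = 408 \left(210 + \left(6 - 9\right)\right) = 408 \left(210 - 3\right) = 408 \cdot 207 = 84456$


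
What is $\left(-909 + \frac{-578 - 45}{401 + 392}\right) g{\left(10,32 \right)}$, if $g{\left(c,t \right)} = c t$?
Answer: $- \frac{230867200}{793} \approx -2.9113 \cdot 10^{5}$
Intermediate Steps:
$\left(-909 + \frac{-578 - 45}{401 + 392}\right) g{\left(10,32 \right)} = \left(-909 + \frac{-578 - 45}{401 + 392}\right) 10 \cdot 32 = \left(-909 - \frac{623}{793}\right) 320 = \left(- \frac{721460}{793}\right) 320 = - \frac{230867200}{793}$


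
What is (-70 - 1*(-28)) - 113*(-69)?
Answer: 7755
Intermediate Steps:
(-70 - 1*(-28)) - 113*(-69) = (-70 + 28) + 7797 = -42 + 7797 = 7755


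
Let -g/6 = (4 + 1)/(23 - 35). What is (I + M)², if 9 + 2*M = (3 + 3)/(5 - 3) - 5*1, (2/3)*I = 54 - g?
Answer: 82369/16 ≈ 5148.1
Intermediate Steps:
g = 5/2 (g = -6*(4 + 1)/(23 - 35) = -30/(-12) = -30*(-1)/12 = -6*(-5/12) = 5/2 ≈ 2.5000)
I = 309/4 (I = 3*(54 - 1*5/2)/2 = 3*(54 - 5/2)/2 = (3/2)*(103/2) = 309/4 ≈ 77.250)
M = -11/2 (M = -9/2 + ((3 + 3)/(5 - 3) - 5*1)/2 = -9/2 + (6/2 - 5)/2 = -9/2 + (6*(½) - 5)/2 = -9/2 + (3 - 5)/2 = -9/2 + (½)*(-2) = -9/2 - 1 = -11/2 ≈ -5.5000)
(I + M)² = (309/4 - 11/2)² = (287/4)² = 82369/16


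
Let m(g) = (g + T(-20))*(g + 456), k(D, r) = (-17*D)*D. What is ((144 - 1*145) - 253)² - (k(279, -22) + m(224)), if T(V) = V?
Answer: 1249093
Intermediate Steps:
k(D, r) = -17*D²
m(g) = (-20 + g)*(456 + g) (m(g) = (g - 20)*(g + 456) = (-20 + g)*(456 + g))
((144 - 1*145) - 253)² - (k(279, -22) + m(224)) = ((144 - 1*145) - 253)² - (-17*279² + (-9120 + 224² + 436*224)) = ((144 - 145) - 253)² - (-17*77841 + (-9120 + 50176 + 97664)) = (-1 - 253)² - (-1323297 + 138720) = (-254)² - 1*(-1184577) = 64516 + 1184577 = 1249093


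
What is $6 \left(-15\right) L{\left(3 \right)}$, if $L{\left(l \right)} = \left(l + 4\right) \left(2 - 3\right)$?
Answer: $630$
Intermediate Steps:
$L{\left(l \right)} = -4 - l$ ($L{\left(l \right)} = \left(4 + l\right) \left(-1\right) = -4 - l$)
$6 \left(-15\right) L{\left(3 \right)} = 6 \left(-15\right) \left(-4 - 3\right) = - 90 \left(-4 - 3\right) = \left(-90\right) \left(-7\right) = 630$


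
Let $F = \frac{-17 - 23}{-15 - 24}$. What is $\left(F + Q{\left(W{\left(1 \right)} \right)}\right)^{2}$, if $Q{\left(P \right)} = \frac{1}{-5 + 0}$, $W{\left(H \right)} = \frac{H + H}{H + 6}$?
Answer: $\frac{25921}{38025} \approx 0.68168$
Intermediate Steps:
$W{\left(H \right)} = \frac{2 H}{6 + H}$
$F = \frac{40}{39}$ ($F = - \frac{40}{-39} = \left(-40\right) \left(- \frac{1}{39}\right) = \frac{40}{39} \approx 1.0256$)
$Q{\left(P \right)} = - \frac{1}{5}$ ($Q{\left(P \right)} = \frac{1}{-5} = - \frac{1}{5}$)
$\left(F + Q{\left(W{\left(1 \right)} \right)}\right)^{2} = \left(\frac{40}{39} - \frac{1}{5}\right)^{2} = \left(\frac{161}{195}\right)^{2} = \frac{25921}{38025}$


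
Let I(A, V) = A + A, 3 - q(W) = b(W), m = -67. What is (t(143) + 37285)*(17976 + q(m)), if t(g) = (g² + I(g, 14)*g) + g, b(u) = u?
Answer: 1782493650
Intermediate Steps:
q(W) = 3 - W
I(A, V) = 2*A
t(g) = g + 3*g² (t(g) = (g² + (2*g)*g) + g = (g² + 2*g²) + g = 3*g² + g = g + 3*g²)
(t(143) + 37285)*(17976 + q(m)) = (143*(1 + 3*143) + 37285)*(17976 + (3 - 1*(-67))) = (143*(1 + 429) + 37285)*(17976 + (3 + 67)) = (143*430 + 37285)*(17976 + 70) = (61490 + 37285)*18046 = 98775*18046 = 1782493650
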